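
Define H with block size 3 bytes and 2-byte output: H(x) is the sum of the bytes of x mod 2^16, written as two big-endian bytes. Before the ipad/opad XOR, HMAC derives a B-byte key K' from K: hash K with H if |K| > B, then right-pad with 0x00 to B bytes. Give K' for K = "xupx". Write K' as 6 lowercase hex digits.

|K| = 4 > B = 3, so first hash the key.
H(K): sum = 120+117+112+120 = 469 → 01 d5.
Zero-pad H(K) = 01 d5 to 3 bytes: K' = 01 d5 00.

01d500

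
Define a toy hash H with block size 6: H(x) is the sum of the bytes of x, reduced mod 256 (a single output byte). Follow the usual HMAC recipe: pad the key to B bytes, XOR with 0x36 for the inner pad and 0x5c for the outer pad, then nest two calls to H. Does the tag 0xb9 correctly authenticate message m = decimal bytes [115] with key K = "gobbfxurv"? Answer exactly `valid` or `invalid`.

Key "gobbfxurv" = 67 6f 62 62 66 78 75 72 76 is 9 bytes > B = 6, so hash it first: H(key) = d5, then zero-pad to 6 bytes: K' = d5 00 00 00 00 00.
K' ⊕ ipad = e3 36 36 36 36 36; K' ⊕ opad = 89 5c 5c 5c 5c 5c.
Inner hash: sum = 227+54+54+54+54+54+115 = 612; mod 256 = 100 → 64.
Outer hash (recomputed tag): sum = 137+92+92+92+92+92+100 = 697; mod 256 = 185 → b9.
Recomputed tag = b9; claimed = b9 → match.

valid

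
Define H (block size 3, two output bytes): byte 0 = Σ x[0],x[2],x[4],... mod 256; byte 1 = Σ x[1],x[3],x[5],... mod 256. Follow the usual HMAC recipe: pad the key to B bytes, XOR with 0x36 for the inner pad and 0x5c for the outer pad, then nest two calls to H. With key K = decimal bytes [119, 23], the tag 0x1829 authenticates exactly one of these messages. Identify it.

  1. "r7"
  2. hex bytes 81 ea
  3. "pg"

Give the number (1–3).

Key decimal bytes [119, 23] = 77 17 is 2 bytes ≤ B = 3; zero-pad to 3 bytes: K' = 77 17 00.
K' ⊕ ipad = 41 21 36; K' ⊕ opad = 2b 4b 5c.
m1: inner = H(41 21 36 72 37) = ae 93; tag = H(2b 4b 5c ae 93) = 1af9
m2: inner = H(41 21 36 81 ea) = 61 a2; tag = H(2b 4b 5c 61 a2) = 29ac
m3: inner = H(41 21 36 70 67) = de 91; tag = H(2b 4b 5c de 91) = 1829 ← matches

3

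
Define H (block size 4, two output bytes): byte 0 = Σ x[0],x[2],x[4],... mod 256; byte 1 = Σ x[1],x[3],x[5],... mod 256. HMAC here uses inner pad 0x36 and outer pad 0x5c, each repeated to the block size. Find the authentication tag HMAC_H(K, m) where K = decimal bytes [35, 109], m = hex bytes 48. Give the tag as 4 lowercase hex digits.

6e1e

Key decimal bytes [35, 109] = 23 6d is 2 bytes ≤ B = 4; zero-pad to 4 bytes: K' = 23 6d 00 00.
K' ⊕ ipad = 15 5b 36 36.  K' ⊕ opad = 7f 31 5c 5c.
Inner input = (K'⊕ipad) ∥ m = 15 5b 36 36 ∥ 48.
Inner hash: even-index sum = 147 mod 256 = 147; odd-index sum = 145 mod 256 = 145 → 93 91.
Outer input = (K'⊕opad) ∥ inner = 7f 31 5c 5c ∥ 93 91.
Outer hash (tag): even-index sum = 366 mod 256 = 110; odd-index sum = 286 mod 256 = 30 → 6e 1e.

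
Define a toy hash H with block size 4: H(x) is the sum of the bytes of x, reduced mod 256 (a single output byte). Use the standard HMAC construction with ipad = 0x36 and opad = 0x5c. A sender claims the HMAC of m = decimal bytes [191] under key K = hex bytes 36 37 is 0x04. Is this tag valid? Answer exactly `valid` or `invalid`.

Key hex bytes 36 37 is 2 bytes ≤ B = 4; zero-pad to 4 bytes: K' = 36 37 00 00.
K' ⊕ ipad = 00 01 36 36; K' ⊕ opad = 6a 6b 5c 5c.
Inner hash: sum = 0+1+54+54+191 = 300; mod 256 = 44 → 2c.
Outer hash (recomputed tag): sum = 106+107+92+92+44 = 441; mod 256 = 185 → b9.
Recomputed tag = b9; claimed = 04 → mismatch.

invalid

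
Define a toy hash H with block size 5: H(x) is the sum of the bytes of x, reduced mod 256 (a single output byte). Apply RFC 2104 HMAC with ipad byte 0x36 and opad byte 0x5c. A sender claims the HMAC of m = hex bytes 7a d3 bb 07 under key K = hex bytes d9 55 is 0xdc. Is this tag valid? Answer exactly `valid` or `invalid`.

invalid

Key hex bytes d9 55 is 2 bytes ≤ B = 5; zero-pad to 5 bytes: K' = d9 55 00 00 00.
K' ⊕ ipad = ef 63 36 36 36; K' ⊕ opad = 85 09 5c 5c 5c.
Inner hash: sum = 239+99+54+54+54+122+211+187+7 = 1027; mod 256 = 3 → 03.
Outer hash (recomputed tag): sum = 133+9+92+92+92+3 = 421; mod 256 = 165 → a5.
Recomputed tag = a5; claimed = dc → mismatch.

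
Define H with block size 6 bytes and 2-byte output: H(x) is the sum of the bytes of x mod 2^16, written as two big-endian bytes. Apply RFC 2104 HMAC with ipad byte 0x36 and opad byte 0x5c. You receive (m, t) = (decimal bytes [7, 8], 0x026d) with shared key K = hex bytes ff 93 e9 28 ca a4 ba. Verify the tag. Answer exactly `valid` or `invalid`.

invalid

Key hex bytes ff 93 e9 28 ca a4 ba is 7 bytes > B = 6, so hash it first: H(key) = 04 cb, then zero-pad to 6 bytes: K' = 04 cb 00 00 00 00.
K' ⊕ ipad = 32 fd 36 36 36 36; K' ⊕ opad = 58 97 5c 5c 5c 5c.
Inner hash: sum = 50+253+54+54+54+54+7+8 = 534 → 02 16.
Outer hash (recomputed tag): sum = 88+151+92+92+92+92+2+22 = 631 → 02 77.
Recomputed tag = 0277; claimed = 026d → mismatch.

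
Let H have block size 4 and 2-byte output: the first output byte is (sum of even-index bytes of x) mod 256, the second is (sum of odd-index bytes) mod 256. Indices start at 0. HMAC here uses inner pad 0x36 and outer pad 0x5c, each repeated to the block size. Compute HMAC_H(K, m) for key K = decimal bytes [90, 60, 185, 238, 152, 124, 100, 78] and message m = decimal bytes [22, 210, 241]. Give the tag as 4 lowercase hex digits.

25ce

Key decimal bytes [90, 60, 185, 238, 152, 124, 100, 78] = 5a 3c b9 ee 98 7c 64 4e is 8 bytes > B = 4, so hash it first: H(key) = 0f f4, then zero-pad to 4 bytes: K' = 0f f4 00 00.
K' ⊕ ipad = 39 c2 36 36.  K' ⊕ opad = 53 a8 5c 5c.
Inner input = (K'⊕ipad) ∥ m = 39 c2 36 36 ∥ 16 d2 f1.
Inner hash: even-index sum = 374 mod 256 = 118; odd-index sum = 458 mod 256 = 202 → 76 ca.
Outer input = (K'⊕opad) ∥ inner = 53 a8 5c 5c ∥ 76 ca.
Outer hash (tag): even-index sum = 293 mod 256 = 37; odd-index sum = 462 mod 256 = 206 → 25 ce.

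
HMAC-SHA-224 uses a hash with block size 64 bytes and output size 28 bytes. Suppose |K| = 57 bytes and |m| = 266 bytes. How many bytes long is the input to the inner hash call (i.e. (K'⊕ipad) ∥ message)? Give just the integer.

Key is 57 ≤ 64 bytes, zero-padded: |K'| = 64.
Inner input = (K'⊕ipad) ∥ m → 64 + 266 = 330 bytes.

330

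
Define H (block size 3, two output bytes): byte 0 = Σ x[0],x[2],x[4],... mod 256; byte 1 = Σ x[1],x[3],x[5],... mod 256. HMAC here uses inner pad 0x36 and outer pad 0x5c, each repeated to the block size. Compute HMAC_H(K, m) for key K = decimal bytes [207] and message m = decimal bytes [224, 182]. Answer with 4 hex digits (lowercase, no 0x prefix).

0541

Key decimal bytes [207] = cf is 1 byte ≤ B = 3; zero-pad to 3 bytes: K' = cf 00 00.
K' ⊕ ipad = f9 36 36.  K' ⊕ opad = 93 5c 5c.
Inner input = (K'⊕ipad) ∥ m = f9 36 36 ∥ e0 b6.
Inner hash: even-index sum = 485 mod 256 = 229; odd-index sum = 278 mod 256 = 22 → e5 16.
Outer input = (K'⊕opad) ∥ inner = 93 5c 5c ∥ e5 16.
Outer hash (tag): even-index sum = 261 mod 256 = 5; odd-index sum = 321 mod 256 = 65 → 05 41.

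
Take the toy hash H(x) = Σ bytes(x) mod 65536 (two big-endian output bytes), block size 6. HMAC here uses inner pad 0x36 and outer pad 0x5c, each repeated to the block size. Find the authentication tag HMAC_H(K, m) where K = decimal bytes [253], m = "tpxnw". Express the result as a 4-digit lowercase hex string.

Key decimal bytes [253] = fd is 1 byte ≤ B = 6; zero-pad to 6 bytes: K' = fd 00 00 00 00 00.
K' ⊕ ipad = cb 36 36 36 36 36.  K' ⊕ opad = a1 5c 5c 5c 5c 5c.
Inner input = (K'⊕ipad) ∥ m = cb 36 36 36 36 36 ∥ 74 70 78 6e 77.
Inner hash: sum = 203+54+54+54+54+54+116+112+120+110+119 = 1050 → 04 1a.
Outer input = (K'⊕opad) ∥ inner = a1 5c 5c 5c 5c 5c ∥ 04 1a.
Outer hash (tag): sum = 161+92+92+92+92+92+4+26 = 651 → 02 8b.

028b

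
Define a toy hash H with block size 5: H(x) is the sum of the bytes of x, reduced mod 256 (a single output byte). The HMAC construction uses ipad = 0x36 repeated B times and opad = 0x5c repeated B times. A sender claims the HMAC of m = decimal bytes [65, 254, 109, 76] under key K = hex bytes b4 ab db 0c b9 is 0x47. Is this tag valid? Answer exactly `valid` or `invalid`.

invalid

Key hex bytes b4 ab db 0c b9 is exactly B = 5 bytes: K' = b4 ab db 0c b9.
K' ⊕ ipad = 82 9d ed 3a 8f; K' ⊕ opad = e8 f7 87 50 e5.
Inner hash: sum = 130+157+237+58+143+65+254+109+76 = 1229; mod 256 = 205 → cd.
Outer hash (recomputed tag): sum = 232+247+135+80+229+205 = 1128; mod 256 = 104 → 68.
Recomputed tag = 68; claimed = 47 → mismatch.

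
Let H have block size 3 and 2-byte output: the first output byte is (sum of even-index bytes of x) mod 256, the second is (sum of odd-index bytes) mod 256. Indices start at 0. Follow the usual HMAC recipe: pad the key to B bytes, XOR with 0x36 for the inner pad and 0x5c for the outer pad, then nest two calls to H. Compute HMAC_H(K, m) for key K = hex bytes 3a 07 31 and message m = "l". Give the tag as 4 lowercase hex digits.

Key hex bytes 3a 07 31 is exactly B = 3 bytes: K' = 3a 07 31.
K' ⊕ ipad = 0c 31 07.  K' ⊕ opad = 66 5b 6d.
Inner input = (K'⊕ipad) ∥ m = 0c 31 07 ∥ 6c.
Inner hash: even-index sum = 19 mod 256 = 19; odd-index sum = 157 mod 256 = 157 → 13 9d.
Outer input = (K'⊕opad) ∥ inner = 66 5b 6d ∥ 13 9d.
Outer hash (tag): even-index sum = 368 mod 256 = 112; odd-index sum = 110 mod 256 = 110 → 70 6e.

706e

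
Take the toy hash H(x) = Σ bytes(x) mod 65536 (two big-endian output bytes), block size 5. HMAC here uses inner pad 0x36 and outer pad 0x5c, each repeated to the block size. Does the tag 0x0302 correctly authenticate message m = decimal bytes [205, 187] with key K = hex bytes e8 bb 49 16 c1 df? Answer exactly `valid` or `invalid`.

invalid

Key hex bytes e8 bb 49 16 c1 df is 6 bytes > B = 5, so hash it first: H(key) = 03 a2, then zero-pad to 5 bytes: K' = 03 a2 00 00 00.
K' ⊕ ipad = 35 94 36 36 36; K' ⊕ opad = 5f fe 5c 5c 5c.
Inner hash: sum = 53+148+54+54+54+205+187 = 755 → 02 f3.
Outer hash (recomputed tag): sum = 95+254+92+92+92+2+243 = 870 → 03 66.
Recomputed tag = 0366; claimed = 0302 → mismatch.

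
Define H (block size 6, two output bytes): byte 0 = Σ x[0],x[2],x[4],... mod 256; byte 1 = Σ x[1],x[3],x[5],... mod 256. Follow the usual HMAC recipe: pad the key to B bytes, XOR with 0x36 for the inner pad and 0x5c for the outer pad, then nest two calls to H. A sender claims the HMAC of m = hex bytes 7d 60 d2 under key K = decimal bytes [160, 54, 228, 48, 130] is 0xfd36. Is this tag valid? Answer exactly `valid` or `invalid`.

Key decimal bytes [160, 54, 228, 48, 130] = a0 36 e4 30 82 is 5 bytes ≤ B = 6; zero-pad to 6 bytes: K' = a0 36 e4 30 82 00.
K' ⊕ ipad = 96 00 d2 06 b4 36; K' ⊕ opad = fc 6a b8 6c de 5c.
Inner hash: even-index sum = 875 mod 256 = 107; odd-index sum = 156 mod 256 = 156 → 6b 9c.
Outer hash (recomputed tag): even-index sum = 765 mod 256 = 253; odd-index sum = 462 mod 256 = 206 → fd ce.
Recomputed tag = fdce; claimed = fd36 → mismatch.

invalid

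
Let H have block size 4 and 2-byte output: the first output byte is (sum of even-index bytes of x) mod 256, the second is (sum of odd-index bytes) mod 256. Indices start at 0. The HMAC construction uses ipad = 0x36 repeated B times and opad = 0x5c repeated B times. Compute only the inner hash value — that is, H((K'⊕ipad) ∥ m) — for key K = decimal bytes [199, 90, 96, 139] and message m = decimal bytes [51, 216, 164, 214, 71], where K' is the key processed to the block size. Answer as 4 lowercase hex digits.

Key decimal bytes [199, 90, 96, 139] = c7 5a 60 8b is exactly B = 4 bytes: K' = c7 5a 60 8b.
K' ⊕ ipad = f1 6c 56 bd.
Inner input = f1 6c 56 bd ∥ 33 d8 a4 d6 47.
Inner hash: even-index sum = 613 mod 256 = 101; odd-index sum = 727 mod 256 = 215 → 65 d7.

65d7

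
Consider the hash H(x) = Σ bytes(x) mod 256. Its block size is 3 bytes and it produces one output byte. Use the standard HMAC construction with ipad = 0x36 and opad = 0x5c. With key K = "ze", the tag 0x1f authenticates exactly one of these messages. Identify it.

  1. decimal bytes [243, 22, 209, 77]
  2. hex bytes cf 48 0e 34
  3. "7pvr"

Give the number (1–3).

Key "ze" = 7a 65 is 2 bytes ≤ B = 3; zero-pad to 3 bytes: K' = 7a 65 00.
K' ⊕ ipad = 4c 53 36; K' ⊕ opad = 26 39 5c.
m1: inner = H(4c 53 36 f3 16 d1 4d) = fc; tag = H(26 39 5c fc) = b7
m2: inner = H(4c 53 36 cf 48 0e 34) = 2e; tag = H(26 39 5c 2e) = e9
m3: inner = H(4c 53 36 37 70 76 72) = 64; tag = H(26 39 5c 64) = 1f ← matches

3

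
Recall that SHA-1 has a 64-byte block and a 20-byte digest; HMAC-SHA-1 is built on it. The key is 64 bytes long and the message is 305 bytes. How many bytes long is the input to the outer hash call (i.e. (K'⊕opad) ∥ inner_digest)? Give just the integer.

84

Key is 64 ≤ 64 bytes, zero-padded: |K'| = 64.
Outer input = (K'⊕opad) ∥ H(inner) → 64 + 20 = 84 bytes.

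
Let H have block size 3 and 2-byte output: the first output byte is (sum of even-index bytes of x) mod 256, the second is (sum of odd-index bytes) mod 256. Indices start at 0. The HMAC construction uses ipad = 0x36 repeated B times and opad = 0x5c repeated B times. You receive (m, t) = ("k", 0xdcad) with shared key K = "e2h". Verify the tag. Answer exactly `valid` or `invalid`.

invalid

Key "e2h" = 65 32 68 is exactly B = 3 bytes: K' = 65 32 68.
K' ⊕ ipad = 53 04 5e; K' ⊕ opad = 39 6e 34.
Inner hash: even-index sum = 177 mod 256 = 177; odd-index sum = 111 mod 256 = 111 → b1 6f.
Outer hash (recomputed tag): even-index sum = 220 mod 256 = 220; odd-index sum = 287 mod 256 = 31 → dc 1f.
Recomputed tag = dc1f; claimed = dcad → mismatch.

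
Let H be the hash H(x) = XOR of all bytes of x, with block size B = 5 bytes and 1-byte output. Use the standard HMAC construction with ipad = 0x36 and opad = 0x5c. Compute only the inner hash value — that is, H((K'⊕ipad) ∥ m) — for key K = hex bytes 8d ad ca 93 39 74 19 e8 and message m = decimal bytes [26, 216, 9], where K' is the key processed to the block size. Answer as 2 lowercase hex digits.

38

Key hex bytes 8d ad ca 93 39 74 19 e8 is 8 bytes > B = 5, so hash it first: H(key) = c5, then zero-pad to 5 bytes: K' = c5 00 00 00 00.
K' ⊕ ipad = f3 36 36 36 36.
Inner input = f3 36 36 36 36 ∥ 1a d8 09.
Inner hash: XOR f3⊕36⊕36⊕36⊕36⊕1a⊕d8⊕09 = 38.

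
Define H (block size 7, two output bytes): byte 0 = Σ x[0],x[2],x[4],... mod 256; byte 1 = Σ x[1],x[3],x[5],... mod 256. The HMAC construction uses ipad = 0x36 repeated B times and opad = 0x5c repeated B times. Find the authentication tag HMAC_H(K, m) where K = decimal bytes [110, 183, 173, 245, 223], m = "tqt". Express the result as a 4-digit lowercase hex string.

6473

Key decimal bytes [110, 183, 173, 245, 223] = 6e b7 ad f5 df is 5 bytes ≤ B = 7; zero-pad to 7 bytes: K' = 6e b7 ad f5 df 00 00.
K' ⊕ ipad = 58 81 9b c3 e9 36 36.  K' ⊕ opad = 32 eb f1 a9 83 5c 5c.
Inner input = (K'⊕ipad) ∥ m = 58 81 9b c3 e9 36 36 ∥ 74 71 74.
Inner hash: even-index sum = 643 mod 256 = 131; odd-index sum = 610 mod 256 = 98 → 83 62.
Outer input = (K'⊕opad) ∥ inner = 32 eb f1 a9 83 5c 5c ∥ 83 62.
Outer hash (tag): even-index sum = 612 mod 256 = 100; odd-index sum = 627 mod 256 = 115 → 64 73.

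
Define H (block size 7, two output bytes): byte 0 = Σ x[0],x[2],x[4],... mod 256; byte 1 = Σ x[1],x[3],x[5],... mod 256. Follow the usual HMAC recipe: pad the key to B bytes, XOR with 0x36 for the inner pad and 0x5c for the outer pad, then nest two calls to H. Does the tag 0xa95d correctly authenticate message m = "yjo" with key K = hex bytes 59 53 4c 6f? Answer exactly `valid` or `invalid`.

Key hex bytes 59 53 4c 6f is 4 bytes ≤ B = 7; zero-pad to 7 bytes: K' = 59 53 4c 6f 00 00 00.
K' ⊕ ipad = 6f 65 7a 59 36 36 36; K' ⊕ opad = 05 0f 10 33 5c 5c 5c.
Inner hash: even-index sum = 447 mod 256 = 191; odd-index sum = 476 mod 256 = 220 → bf dc.
Outer hash (recomputed tag): even-index sum = 425 mod 256 = 169; odd-index sum = 349 mod 256 = 93 → a9 5d.
Recomputed tag = a95d; claimed = a95d → match.

valid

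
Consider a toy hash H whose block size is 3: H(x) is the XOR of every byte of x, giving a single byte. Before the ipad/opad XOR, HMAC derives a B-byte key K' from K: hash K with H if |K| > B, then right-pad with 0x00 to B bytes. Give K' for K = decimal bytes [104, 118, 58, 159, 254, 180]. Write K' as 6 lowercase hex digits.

|K| = 6 > B = 3, so first hash the key.
H(K): XOR 68⊕76⊕3a⊕9f⊕fe⊕b4 = f1.
Zero-pad H(K) = f1 to 3 bytes: K' = f1 00 00.

f10000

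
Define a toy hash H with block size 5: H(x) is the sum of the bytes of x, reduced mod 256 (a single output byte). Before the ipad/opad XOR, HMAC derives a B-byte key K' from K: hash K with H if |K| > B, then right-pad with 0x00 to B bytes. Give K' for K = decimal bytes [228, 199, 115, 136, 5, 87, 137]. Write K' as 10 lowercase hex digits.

|K| = 7 > B = 5, so first hash the key.
H(K): sum = 228+199+115+136+5+87+137 = 907; mod 256 = 139 → 8b.
Zero-pad H(K) = 8b to 5 bytes: K' = 8b 00 00 00 00.

8b00000000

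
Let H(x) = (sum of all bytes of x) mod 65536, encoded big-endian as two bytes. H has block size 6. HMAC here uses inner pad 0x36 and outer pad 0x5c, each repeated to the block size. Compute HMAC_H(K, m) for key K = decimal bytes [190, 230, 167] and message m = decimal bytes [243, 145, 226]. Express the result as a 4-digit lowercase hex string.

Key decimal bytes [190, 230, 167] = be e6 a7 is 3 bytes ≤ B = 6; zero-pad to 6 bytes: K' = be e6 a7 00 00 00.
K' ⊕ ipad = 88 d0 91 36 36 36.  K' ⊕ opad = e2 ba fb 5c 5c 5c.
Inner input = (K'⊕ipad) ∥ m = 88 d0 91 36 36 36 ∥ f3 91 e2.
Inner hash: sum = 136+208+145+54+54+54+243+145+226 = 1265 → 04 f1.
Outer input = (K'⊕opad) ∥ inner = e2 ba fb 5c 5c 5c ∥ 04 f1.
Outer hash (tag): sum = 226+186+251+92+92+92+4+241 = 1184 → 04 a0.

04a0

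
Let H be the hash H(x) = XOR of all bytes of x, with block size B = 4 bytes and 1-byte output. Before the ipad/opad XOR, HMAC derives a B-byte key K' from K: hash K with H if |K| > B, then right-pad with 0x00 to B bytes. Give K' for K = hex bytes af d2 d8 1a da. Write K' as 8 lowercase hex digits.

|K| = 5 > B = 4, so first hash the key.
H(K): XOR af⊕d2⊕d8⊕1a⊕da = 65.
Zero-pad H(K) = 65 to 4 bytes: K' = 65 00 00 00.

65000000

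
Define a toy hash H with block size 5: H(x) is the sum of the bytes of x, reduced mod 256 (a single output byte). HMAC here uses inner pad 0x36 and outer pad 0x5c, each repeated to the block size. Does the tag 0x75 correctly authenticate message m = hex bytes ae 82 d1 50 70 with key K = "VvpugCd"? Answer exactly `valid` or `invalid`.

Key "VvpugCd" = 56 76 70 75 67 43 64 is 7 bytes > B = 5, so hash it first: H(key) = bf, then zero-pad to 5 bytes: K' = bf 00 00 00 00.
K' ⊕ ipad = 89 36 36 36 36; K' ⊕ opad = e3 5c 5c 5c 5c.
Inner hash: sum = 137+54+54+54+54+174+130+209+80+112 = 1058; mod 256 = 34 → 22.
Outer hash (recomputed tag): sum = 227+92+92+92+92+34 = 629; mod 256 = 117 → 75.
Recomputed tag = 75; claimed = 75 → match.

valid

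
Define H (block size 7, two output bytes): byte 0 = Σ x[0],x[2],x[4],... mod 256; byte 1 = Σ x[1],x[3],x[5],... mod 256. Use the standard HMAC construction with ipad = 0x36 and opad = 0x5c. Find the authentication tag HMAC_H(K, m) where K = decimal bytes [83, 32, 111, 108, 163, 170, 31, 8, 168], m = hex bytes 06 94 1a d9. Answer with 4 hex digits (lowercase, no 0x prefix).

1843

Key decimal bytes [83, 32, 111, 108, 163, 170, 31, 8, 168] = 53 20 6f 6c a3 aa 1f 08 a8 is 9 bytes > B = 7, so hash it first: H(key) = 2c 3e, then zero-pad to 7 bytes: K' = 2c 3e 00 00 00 00 00.
K' ⊕ ipad = 1a 08 36 36 36 36 36.  K' ⊕ opad = 70 62 5c 5c 5c 5c 5c.
Inner input = (K'⊕ipad) ∥ m = 1a 08 36 36 36 36 36 ∥ 06 94 1a d9.
Inner hash: even-index sum = 553 mod 256 = 41; odd-index sum = 148 mod 256 = 148 → 29 94.
Outer input = (K'⊕opad) ∥ inner = 70 62 5c 5c 5c 5c 5c ∥ 29 94.
Outer hash (tag): even-index sum = 536 mod 256 = 24; odd-index sum = 323 mod 256 = 67 → 18 43.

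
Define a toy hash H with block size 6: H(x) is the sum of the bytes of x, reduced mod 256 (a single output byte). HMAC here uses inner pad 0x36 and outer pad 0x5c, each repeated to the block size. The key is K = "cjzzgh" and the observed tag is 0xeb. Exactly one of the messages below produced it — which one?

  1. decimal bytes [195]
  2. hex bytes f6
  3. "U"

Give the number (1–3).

Key "cjzzgh" = 63 6a 7a 7a 67 68 is exactly B = 6 bytes: K' = 63 6a 7a 7a 67 68.
K' ⊕ ipad = 55 5c 4c 4c 51 5e; K' ⊕ opad = 3f 36 26 26 3b 34.
m1: inner = H(55 5c 4c 4c 51 5e c3) = bb; tag = H(3f 36 26 26 3b 34 bb) = eb ← matches
m2: inner = H(55 5c 4c 4c 51 5e f6) = ee; tag = H(3f 36 26 26 3b 34 ee) = 1e
m3: inner = H(55 5c 4c 4c 51 5e 55) = 4d; tag = H(3f 36 26 26 3b 34 4d) = 7d

1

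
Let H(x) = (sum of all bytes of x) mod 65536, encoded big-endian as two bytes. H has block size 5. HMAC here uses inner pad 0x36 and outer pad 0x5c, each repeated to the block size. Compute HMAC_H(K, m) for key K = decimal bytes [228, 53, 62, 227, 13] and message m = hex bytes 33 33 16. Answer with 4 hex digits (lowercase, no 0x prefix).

Key decimal bytes [228, 53, 62, 227, 13] = e4 35 3e e3 0d is exactly B = 5 bytes: K' = e4 35 3e e3 0d.
K' ⊕ ipad = d2 03 08 d5 3b.  K' ⊕ opad = b8 69 62 bf 51.
Inner input = (K'⊕ipad) ∥ m = d2 03 08 d5 3b ∥ 33 33 16.
Inner hash: sum = 210+3+8+213+59+51+51+22 = 617 → 02 69.
Outer input = (K'⊕opad) ∥ inner = b8 69 62 bf 51 ∥ 02 69.
Outer hash (tag): sum = 184+105+98+191+81+2+105 = 766 → 02 fe.

02fe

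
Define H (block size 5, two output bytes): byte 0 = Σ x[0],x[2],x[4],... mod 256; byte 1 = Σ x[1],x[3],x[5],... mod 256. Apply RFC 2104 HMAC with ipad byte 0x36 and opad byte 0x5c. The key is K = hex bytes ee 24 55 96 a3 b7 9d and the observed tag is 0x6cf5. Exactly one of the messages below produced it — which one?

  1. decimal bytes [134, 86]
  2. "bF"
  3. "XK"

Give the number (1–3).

3

Key hex bytes ee 24 55 96 a3 b7 9d is 7 bytes > B = 5, so hash it first: H(key) = 83 71, then zero-pad to 5 bytes: K' = 83 71 00 00 00.
K' ⊕ ipad = b5 47 36 36 36; K' ⊕ opad = df 2d 5c 5c 5c.
m1: inner = H(b5 47 36 36 36 86 56) = 77 03; tag = H(df 2d 5c 5c 5c 77 03) = 9a00
m2: inner = H(b5 47 36 36 36 62 46) = 67 df; tag = H(df 2d 5c 5c 5c 67 df) = 76f0
m3: inner = H(b5 47 36 36 36 58 4b) = 6c d5; tag = H(df 2d 5c 5c 5c 6c d5) = 6cf5 ← matches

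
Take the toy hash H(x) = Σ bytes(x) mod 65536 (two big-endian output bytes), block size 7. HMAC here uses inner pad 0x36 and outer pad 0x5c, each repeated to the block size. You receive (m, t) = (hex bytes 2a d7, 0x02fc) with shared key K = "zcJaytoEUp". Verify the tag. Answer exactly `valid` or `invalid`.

valid

Key "zcJaytoEUp" = 7a 63 4a 61 79 74 6f 45 55 70 is 10 bytes > B = 7, so hash it first: H(key) = 03 ee, then zero-pad to 7 bytes: K' = 03 ee 00 00 00 00 00.
K' ⊕ ipad = 35 d8 36 36 36 36 36; K' ⊕ opad = 5f b2 5c 5c 5c 5c 5c.
Inner hash: sum = 53+216+54+54+54+54+54+42+215 = 796 → 03 1c.
Outer hash (recomputed tag): sum = 95+178+92+92+92+92+92+3+28 = 764 → 02 fc.
Recomputed tag = 02fc; claimed = 02fc → match.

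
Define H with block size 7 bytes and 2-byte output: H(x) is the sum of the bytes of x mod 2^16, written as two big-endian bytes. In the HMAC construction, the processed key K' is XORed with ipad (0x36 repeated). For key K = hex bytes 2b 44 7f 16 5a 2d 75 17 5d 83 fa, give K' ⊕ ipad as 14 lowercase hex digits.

35c73636363636

Key hex bytes 2b 44 7f 16 5a 2d 75 17 5d 83 fa is 11 bytes > B = 7, so hash it first: H(key) = 03 f1, then zero-pad to 7 bytes: K' = 03 f1 00 00 00 00 00.
XOR each byte with 0x36: 03⊕36=35, f1⊕36=c7, 00⊕36=36, 00⊕36=36, 00⊕36=36, 00⊕36=36, 00⊕36=36.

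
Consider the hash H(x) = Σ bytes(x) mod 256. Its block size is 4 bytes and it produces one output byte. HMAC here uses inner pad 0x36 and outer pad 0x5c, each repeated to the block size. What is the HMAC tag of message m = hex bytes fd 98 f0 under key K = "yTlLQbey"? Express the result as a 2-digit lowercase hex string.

a5

Key "yTlLQbey" = 79 54 6c 4c 51 62 65 79 is 8 bytes > B = 4, so hash it first: H(key) = 16, then zero-pad to 4 bytes: K' = 16 00 00 00.
K' ⊕ ipad = 20 36 36 36.  K' ⊕ opad = 4a 5c 5c 5c.
Inner input = (K'⊕ipad) ∥ m = 20 36 36 36 ∥ fd 98 f0.
Inner hash: sum = 32+54+54+54+253+152+240 = 839; mod 256 = 71 → 47.
Outer input = (K'⊕opad) ∥ inner = 4a 5c 5c 5c ∥ 47.
Outer hash (tag): sum = 74+92+92+92+71 = 421; mod 256 = 165 → a5.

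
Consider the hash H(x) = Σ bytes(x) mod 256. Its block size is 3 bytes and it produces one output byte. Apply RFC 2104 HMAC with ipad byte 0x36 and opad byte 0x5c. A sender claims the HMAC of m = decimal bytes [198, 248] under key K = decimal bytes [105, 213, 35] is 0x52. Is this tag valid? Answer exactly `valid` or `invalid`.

Key decimal bytes [105, 213, 35] = 69 d5 23 is exactly B = 3 bytes: K' = 69 d5 23.
K' ⊕ ipad = 5f e3 15; K' ⊕ opad = 35 89 7f.
Inner hash: sum = 95+227+21+198+248 = 789; mod 256 = 21 → 15.
Outer hash (recomputed tag): sum = 53+137+127+21 = 338; mod 256 = 82 → 52.
Recomputed tag = 52; claimed = 52 → match.

valid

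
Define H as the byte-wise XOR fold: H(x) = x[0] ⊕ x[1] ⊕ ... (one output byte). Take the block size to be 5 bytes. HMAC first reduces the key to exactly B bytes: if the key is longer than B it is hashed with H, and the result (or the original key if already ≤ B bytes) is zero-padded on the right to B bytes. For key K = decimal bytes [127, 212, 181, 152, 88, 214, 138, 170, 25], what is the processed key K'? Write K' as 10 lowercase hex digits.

3100000000

|K| = 9 > B = 5, so first hash the key.
H(K): XOR 7f⊕d4⊕b5⊕98⊕58⊕d6⊕8a⊕aa⊕19 = 31.
Zero-pad H(K) = 31 to 5 bytes: K' = 31 00 00 00 00.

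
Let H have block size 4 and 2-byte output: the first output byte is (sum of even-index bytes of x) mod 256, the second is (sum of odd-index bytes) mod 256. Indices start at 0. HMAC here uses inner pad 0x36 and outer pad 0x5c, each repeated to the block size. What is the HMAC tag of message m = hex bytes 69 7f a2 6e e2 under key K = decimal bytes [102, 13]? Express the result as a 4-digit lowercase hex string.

Key decimal bytes [102, 13] = 66 0d is 2 bytes ≤ B = 4; zero-pad to 4 bytes: K' = 66 0d 00 00.
K' ⊕ ipad = 50 3b 36 36.  K' ⊕ opad = 3a 51 5c 5c.
Inner input = (K'⊕ipad) ∥ m = 50 3b 36 36 ∥ 69 7f a2 6e e2.
Inner hash: even-index sum = 627 mod 256 = 115; odd-index sum = 350 mod 256 = 94 → 73 5e.
Outer input = (K'⊕opad) ∥ inner = 3a 51 5c 5c ∥ 73 5e.
Outer hash (tag): even-index sum = 265 mod 256 = 9; odd-index sum = 267 mod 256 = 11 → 09 0b.

090b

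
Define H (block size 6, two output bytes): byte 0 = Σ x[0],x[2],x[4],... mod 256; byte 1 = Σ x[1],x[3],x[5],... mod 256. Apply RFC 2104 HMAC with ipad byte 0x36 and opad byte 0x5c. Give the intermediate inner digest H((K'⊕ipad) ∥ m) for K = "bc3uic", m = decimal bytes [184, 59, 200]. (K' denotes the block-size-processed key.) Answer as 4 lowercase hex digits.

3828

Key "bc3uic" = 62 63 33 75 69 63 is exactly B = 6 bytes: K' = 62 63 33 75 69 63.
K' ⊕ ipad = 54 55 05 43 5f 55.
Inner input = 54 55 05 43 5f 55 ∥ b8 3b c8.
Inner hash: even-index sum = 568 mod 256 = 56; odd-index sum = 296 mod 256 = 40 → 38 28.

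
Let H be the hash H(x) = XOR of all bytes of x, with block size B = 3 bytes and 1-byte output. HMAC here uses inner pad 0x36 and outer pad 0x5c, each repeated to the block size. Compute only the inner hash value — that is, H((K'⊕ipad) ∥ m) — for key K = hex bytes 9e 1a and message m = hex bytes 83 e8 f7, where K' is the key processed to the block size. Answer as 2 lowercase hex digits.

Key hex bytes 9e 1a is 2 bytes ≤ B = 3; zero-pad to 3 bytes: K' = 9e 1a 00.
K' ⊕ ipad = a8 2c 36.
Inner input = a8 2c 36 ∥ 83 e8 f7.
Inner hash: XOR a8⊕2c⊕36⊕83⊕e8⊕f7 = 2e.

2e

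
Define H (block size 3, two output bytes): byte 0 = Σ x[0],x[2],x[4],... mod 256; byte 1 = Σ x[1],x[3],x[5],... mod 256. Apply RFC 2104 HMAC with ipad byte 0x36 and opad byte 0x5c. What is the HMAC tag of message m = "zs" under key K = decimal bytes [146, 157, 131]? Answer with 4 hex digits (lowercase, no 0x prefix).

d28d

Key decimal bytes [146, 157, 131] = 92 9d 83 is exactly B = 3 bytes: K' = 92 9d 83.
K' ⊕ ipad = a4 ab b5.  K' ⊕ opad = ce c1 df.
Inner input = (K'⊕ipad) ∥ m = a4 ab b5 ∥ 7a 73.
Inner hash: even-index sum = 460 mod 256 = 204; odd-index sum = 293 mod 256 = 37 → cc 25.
Outer input = (K'⊕opad) ∥ inner = ce c1 df ∥ cc 25.
Outer hash (tag): even-index sum = 466 mod 256 = 210; odd-index sum = 397 mod 256 = 141 → d2 8d.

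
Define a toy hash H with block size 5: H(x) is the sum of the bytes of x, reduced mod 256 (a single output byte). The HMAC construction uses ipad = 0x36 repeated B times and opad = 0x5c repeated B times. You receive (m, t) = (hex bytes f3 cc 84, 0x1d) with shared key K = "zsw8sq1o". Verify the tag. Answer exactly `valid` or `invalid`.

valid

Key "zsw8sq1o" = 7a 73 77 38 73 71 31 6f is 8 bytes > B = 5, so hash it first: H(key) = 20, then zero-pad to 5 bytes: K' = 20 00 00 00 00.
K' ⊕ ipad = 16 36 36 36 36; K' ⊕ opad = 7c 5c 5c 5c 5c.
Inner hash: sum = 22+54+54+54+54+243+204+132 = 817; mod 256 = 49 → 31.
Outer hash (recomputed tag): sum = 124+92+92+92+92+49 = 541; mod 256 = 29 → 1d.
Recomputed tag = 1d; claimed = 1d → match.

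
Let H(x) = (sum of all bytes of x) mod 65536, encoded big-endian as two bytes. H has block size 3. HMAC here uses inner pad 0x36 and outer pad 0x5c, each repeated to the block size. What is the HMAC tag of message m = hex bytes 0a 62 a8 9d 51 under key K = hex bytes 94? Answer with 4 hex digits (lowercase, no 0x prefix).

Key hex bytes 94 is 1 byte ≤ B = 3; zero-pad to 3 bytes: K' = 94 00 00.
K' ⊕ ipad = a2 36 36.  K' ⊕ opad = c8 5c 5c.
Inner input = (K'⊕ipad) ∥ m = a2 36 36 ∥ 0a 62 a8 9d 51.
Inner hash: sum = 162+54+54+10+98+168+157+81 = 784 → 03 10.
Outer input = (K'⊕opad) ∥ inner = c8 5c 5c ∥ 03 10.
Outer hash (tag): sum = 200+92+92+3+16 = 403 → 01 93.

0193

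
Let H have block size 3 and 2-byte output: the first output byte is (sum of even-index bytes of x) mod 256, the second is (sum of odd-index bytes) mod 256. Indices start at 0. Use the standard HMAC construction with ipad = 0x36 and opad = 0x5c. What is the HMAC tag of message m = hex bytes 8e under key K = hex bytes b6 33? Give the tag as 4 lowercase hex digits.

Key hex bytes b6 33 is 2 bytes ≤ B = 3; zero-pad to 3 bytes: K' = b6 33 00.
K' ⊕ ipad = 80 05 36.  K' ⊕ opad = ea 6f 5c.
Inner input = (K'⊕ipad) ∥ m = 80 05 36 ∥ 8e.
Inner hash: even-index sum = 182 mod 256 = 182; odd-index sum = 147 mod 256 = 147 → b6 93.
Outer input = (K'⊕opad) ∥ inner = ea 6f 5c ∥ b6 93.
Outer hash (tag): even-index sum = 473 mod 256 = 217; odd-index sum = 293 mod 256 = 37 → d9 25.

d925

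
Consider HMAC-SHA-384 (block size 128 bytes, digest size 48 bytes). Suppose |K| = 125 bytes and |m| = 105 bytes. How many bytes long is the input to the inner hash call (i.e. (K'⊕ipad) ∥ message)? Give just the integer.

233

Key is 125 ≤ 128 bytes, zero-padded: |K'| = 128.
Inner input = (K'⊕ipad) ∥ m → 128 + 105 = 233 bytes.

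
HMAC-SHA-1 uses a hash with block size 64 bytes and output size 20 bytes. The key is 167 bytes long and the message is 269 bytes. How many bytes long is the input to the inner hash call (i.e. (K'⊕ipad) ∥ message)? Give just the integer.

Key is 167 > 64 bytes, so it is hashed to 20 bytes then zero-padded to 64: |K'| = 64.
Inner input = (K'⊕ipad) ∥ m → 64 + 269 = 333 bytes.

333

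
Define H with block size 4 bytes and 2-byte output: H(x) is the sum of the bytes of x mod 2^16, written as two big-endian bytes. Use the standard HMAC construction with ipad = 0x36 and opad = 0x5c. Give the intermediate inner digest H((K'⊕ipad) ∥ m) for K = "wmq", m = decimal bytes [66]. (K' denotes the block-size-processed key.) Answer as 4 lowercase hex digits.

015b

Key "wmq" = 77 6d 71 is 3 bytes ≤ B = 4; zero-pad to 4 bytes: K' = 77 6d 71 00.
K' ⊕ ipad = 41 5b 47 36.
Inner input = 41 5b 47 36 ∥ 42.
Inner hash: sum = 65+91+71+54+66 = 347 → 01 5b.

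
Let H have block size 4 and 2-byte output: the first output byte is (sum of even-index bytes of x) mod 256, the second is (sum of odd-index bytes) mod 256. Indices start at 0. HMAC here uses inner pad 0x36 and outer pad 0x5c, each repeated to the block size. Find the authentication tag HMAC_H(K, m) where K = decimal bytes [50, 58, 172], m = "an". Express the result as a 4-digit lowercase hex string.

5d72

Key decimal bytes [50, 58, 172] = 32 3a ac is 3 bytes ≤ B = 4; zero-pad to 4 bytes: K' = 32 3a ac 00.
K' ⊕ ipad = 04 0c 9a 36.  K' ⊕ opad = 6e 66 f0 5c.
Inner input = (K'⊕ipad) ∥ m = 04 0c 9a 36 ∥ 61 6e.
Inner hash: even-index sum = 255 mod 256 = 255; odd-index sum = 176 mod 256 = 176 → ff b0.
Outer input = (K'⊕opad) ∥ inner = 6e 66 f0 5c ∥ ff b0.
Outer hash (tag): even-index sum = 605 mod 256 = 93; odd-index sum = 370 mod 256 = 114 → 5d 72.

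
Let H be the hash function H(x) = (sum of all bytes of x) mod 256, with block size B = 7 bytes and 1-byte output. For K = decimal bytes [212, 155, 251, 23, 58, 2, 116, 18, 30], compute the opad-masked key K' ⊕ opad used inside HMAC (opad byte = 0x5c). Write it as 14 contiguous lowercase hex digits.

Key decimal bytes [212, 155, 251, 23, 58, 2, 116, 18, 30] = d4 9b fb 17 3a 02 74 12 1e is 9 bytes > B = 7, so hash it first: H(key) = 61, then zero-pad to 7 bytes: K' = 61 00 00 00 00 00 00.
XOR each byte with 0x5c: 61⊕5c=3d, 00⊕5c=5c, 00⊕5c=5c, 00⊕5c=5c, 00⊕5c=5c, 00⊕5c=5c, 00⊕5c=5c.

3d5c5c5c5c5c5c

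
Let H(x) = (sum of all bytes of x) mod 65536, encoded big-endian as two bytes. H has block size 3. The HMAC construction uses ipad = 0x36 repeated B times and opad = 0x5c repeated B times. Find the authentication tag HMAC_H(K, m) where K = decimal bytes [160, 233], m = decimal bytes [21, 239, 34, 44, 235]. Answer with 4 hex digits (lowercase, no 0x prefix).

Key decimal bytes [160, 233] = a0 e9 is 2 bytes ≤ B = 3; zero-pad to 3 bytes: K' = a0 e9 00.
K' ⊕ ipad = 96 df 36.  K' ⊕ opad = fc b5 5c.
Inner input = (K'⊕ipad) ∥ m = 96 df 36 ∥ 15 ef 22 2c eb.
Inner hash: sum = 150+223+54+21+239+34+44+235 = 1000 → 03 e8.
Outer input = (K'⊕opad) ∥ inner = fc b5 5c ∥ 03 e8.
Outer hash (tag): sum = 252+181+92+3+232 = 760 → 02 f8.

02f8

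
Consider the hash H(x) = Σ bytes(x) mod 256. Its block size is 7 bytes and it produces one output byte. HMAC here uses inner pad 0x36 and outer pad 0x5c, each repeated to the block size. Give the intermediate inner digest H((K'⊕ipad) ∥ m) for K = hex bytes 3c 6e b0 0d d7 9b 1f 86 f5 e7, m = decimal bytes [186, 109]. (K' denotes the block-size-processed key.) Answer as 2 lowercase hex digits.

Key hex bytes 3c 6e b0 0d d7 9b 1f 86 f5 e7 is 10 bytes > B = 7, so hash it first: H(key) = 5a, then zero-pad to 7 bytes: K' = 5a 00 00 00 00 00 00.
K' ⊕ ipad = 6c 36 36 36 36 36 36.
Inner input = 6c 36 36 36 36 36 36 ∥ ba 6d.
Inner hash: sum = 108+54+54+54+54+54+54+186+109 = 727; mod 256 = 215 → d7.

d7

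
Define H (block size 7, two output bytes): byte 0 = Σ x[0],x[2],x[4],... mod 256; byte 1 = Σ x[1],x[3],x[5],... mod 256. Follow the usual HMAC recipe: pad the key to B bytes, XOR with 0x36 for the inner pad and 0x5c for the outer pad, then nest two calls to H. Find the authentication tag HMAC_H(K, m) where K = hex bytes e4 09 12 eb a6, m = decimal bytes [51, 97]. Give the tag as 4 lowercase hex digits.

Key hex bytes e4 09 12 eb a6 is 5 bytes ≤ B = 7; zero-pad to 7 bytes: K' = e4 09 12 eb a6 00 00.
K' ⊕ ipad = d2 3f 24 dd 90 36 36.  K' ⊕ opad = b8 55 4e b7 fa 5c 5c.
Inner input = (K'⊕ipad) ∥ m = d2 3f 24 dd 90 36 36 ∥ 33 61.
Inner hash: even-index sum = 541 mod 256 = 29; odd-index sum = 389 mod 256 = 133 → 1d 85.
Outer input = (K'⊕opad) ∥ inner = b8 55 4e b7 fa 5c 5c ∥ 1d 85.
Outer hash (tag): even-index sum = 737 mod 256 = 225; odd-index sum = 389 mod 256 = 133 → e1 85.

e185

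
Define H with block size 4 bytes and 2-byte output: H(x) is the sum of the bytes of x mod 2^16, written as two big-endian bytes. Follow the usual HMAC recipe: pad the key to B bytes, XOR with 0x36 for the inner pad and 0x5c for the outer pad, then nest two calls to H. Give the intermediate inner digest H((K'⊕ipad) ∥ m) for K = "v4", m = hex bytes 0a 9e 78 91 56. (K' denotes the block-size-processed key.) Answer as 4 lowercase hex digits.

02b5

Key "v4" = 76 34 is 2 bytes ≤ B = 4; zero-pad to 4 bytes: K' = 76 34 00 00.
K' ⊕ ipad = 40 02 36 36.
Inner input = 40 02 36 36 ∥ 0a 9e 78 91 56.
Inner hash: sum = 64+2+54+54+10+158+120+145+86 = 693 → 02 b5.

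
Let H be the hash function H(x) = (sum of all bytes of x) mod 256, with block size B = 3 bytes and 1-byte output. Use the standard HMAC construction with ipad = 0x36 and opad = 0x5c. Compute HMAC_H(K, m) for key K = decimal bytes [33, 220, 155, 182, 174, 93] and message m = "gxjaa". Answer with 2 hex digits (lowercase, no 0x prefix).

Key decimal bytes [33, 220, 155, 182, 174, 93] = 21 dc 9b b6 ae 5d is 6 bytes > B = 3, so hash it first: H(key) = 59, then zero-pad to 3 bytes: K' = 59 00 00.
K' ⊕ ipad = 6f 36 36.  K' ⊕ opad = 05 5c 5c.
Inner input = (K'⊕ipad) ∥ m = 6f 36 36 ∥ 67 78 6a 61 61.
Inner hash: sum = 111+54+54+103+120+106+97+97 = 742; mod 256 = 230 → e6.
Outer input = (K'⊕opad) ∥ inner = 05 5c 5c ∥ e6.
Outer hash (tag): sum = 5+92+92+230 = 419; mod 256 = 163 → a3.

a3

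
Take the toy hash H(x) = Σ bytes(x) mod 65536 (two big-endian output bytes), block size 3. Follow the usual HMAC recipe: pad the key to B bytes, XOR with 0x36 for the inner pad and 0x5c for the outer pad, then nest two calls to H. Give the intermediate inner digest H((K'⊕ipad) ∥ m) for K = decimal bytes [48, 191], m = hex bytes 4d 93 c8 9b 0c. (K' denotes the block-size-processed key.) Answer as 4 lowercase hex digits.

0314

Key decimal bytes [48, 191] = 30 bf is 2 bytes ≤ B = 3; zero-pad to 3 bytes: K' = 30 bf 00.
K' ⊕ ipad = 06 89 36.
Inner input = 06 89 36 ∥ 4d 93 c8 9b 0c.
Inner hash: sum = 6+137+54+77+147+200+155+12 = 788 → 03 14.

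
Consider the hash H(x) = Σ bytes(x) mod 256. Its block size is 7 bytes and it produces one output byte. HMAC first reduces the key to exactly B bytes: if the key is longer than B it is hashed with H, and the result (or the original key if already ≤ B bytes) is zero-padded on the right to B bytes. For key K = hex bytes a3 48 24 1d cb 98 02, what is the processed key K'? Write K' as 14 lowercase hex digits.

Key hex bytes a3 48 24 1d cb 98 02 is exactly B = 7 bytes: K' = a3 48 24 1d cb 98 02.

a348241dcb9802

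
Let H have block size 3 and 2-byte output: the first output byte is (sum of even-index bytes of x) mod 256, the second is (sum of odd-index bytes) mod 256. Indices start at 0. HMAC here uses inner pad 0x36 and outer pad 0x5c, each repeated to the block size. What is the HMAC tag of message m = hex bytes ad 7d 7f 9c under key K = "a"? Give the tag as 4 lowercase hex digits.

Key "a" = 61 is 1 byte ≤ B = 3; zero-pad to 3 bytes: K' = 61 00 00.
K' ⊕ ipad = 57 36 36.  K' ⊕ opad = 3d 5c 5c.
Inner input = (K'⊕ipad) ∥ m = 57 36 36 ∥ ad 7d 7f 9c.
Inner hash: even-index sum = 422 mod 256 = 166; odd-index sum = 354 mod 256 = 98 → a6 62.
Outer input = (K'⊕opad) ∥ inner = 3d 5c 5c ∥ a6 62.
Outer hash (tag): even-index sum = 251 mod 256 = 251; odd-index sum = 258 mod 256 = 2 → fb 02.

fb02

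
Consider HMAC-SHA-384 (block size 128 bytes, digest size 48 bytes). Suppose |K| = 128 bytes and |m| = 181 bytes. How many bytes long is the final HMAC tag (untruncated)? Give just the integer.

48

The tag is one SHA-384 digest: 48 bytes.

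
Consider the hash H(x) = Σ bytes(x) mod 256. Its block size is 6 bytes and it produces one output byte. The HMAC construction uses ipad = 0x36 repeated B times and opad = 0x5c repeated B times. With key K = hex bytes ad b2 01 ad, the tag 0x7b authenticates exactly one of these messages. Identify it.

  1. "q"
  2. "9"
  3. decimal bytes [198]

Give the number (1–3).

2

Key hex bytes ad b2 01 ad is 4 bytes ≤ B = 6; zero-pad to 6 bytes: K' = ad b2 01 ad 00 00.
K' ⊕ ipad = 9b 84 37 9b 36 36; K' ⊕ opad = f1 ee 5d f1 5c 5c.
m1: inner = H(9b 84 37 9b 36 36 71) = ce; tag = H(f1 ee 5d f1 5c 5c ce) = b3
m2: inner = H(9b 84 37 9b 36 36 39) = 96; tag = H(f1 ee 5d f1 5c 5c 96) = 7b ← matches
m3: inner = H(9b 84 37 9b 36 36 c6) = 23; tag = H(f1 ee 5d f1 5c 5c 23) = 08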